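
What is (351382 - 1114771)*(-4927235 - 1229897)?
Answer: 4700286840348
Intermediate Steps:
(351382 - 1114771)*(-4927235 - 1229897) = -763389*(-6157132) = 4700286840348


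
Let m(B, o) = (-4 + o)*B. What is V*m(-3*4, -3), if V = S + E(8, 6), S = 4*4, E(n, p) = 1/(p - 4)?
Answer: 1386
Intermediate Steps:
E(n, p) = 1/(-4 + p)
S = 16
m(B, o) = B*(-4 + o)
V = 33/2 (V = 16 + 1/(-4 + 6) = 16 + 1/2 = 16 + ½ = 33/2 ≈ 16.500)
V*m(-3*4, -3) = 33*((-3*4)*(-4 - 3))/2 = 33*(-12*(-7))/2 = (33/2)*84 = 1386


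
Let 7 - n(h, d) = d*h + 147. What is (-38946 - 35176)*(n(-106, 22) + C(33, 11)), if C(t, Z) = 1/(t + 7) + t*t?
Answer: -4863922701/20 ≈ -2.4320e+8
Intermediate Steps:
n(h, d) = -140 - d*h (n(h, d) = 7 - (d*h + 147) = 7 - (147 + d*h) = 7 + (-147 - d*h) = -140 - d*h)
C(t, Z) = t² + 1/(7 + t) (C(t, Z) = 1/(7 + t) + t² = t² + 1/(7 + t))
(-38946 - 35176)*(n(-106, 22) + C(33, 11)) = (-38946 - 35176)*((-140 - 1*22*(-106)) + (1 + 33³ + 7*33²)/(7 + 33)) = -74122*((-140 + 2332) + (1 + 35937 + 7*1089)/40) = -74122*(2192 + (1 + 35937 + 7623)/40) = -74122*(2192 + (1/40)*43561) = -74122*(2192 + 43561/40) = -74122*131241/40 = -4863922701/20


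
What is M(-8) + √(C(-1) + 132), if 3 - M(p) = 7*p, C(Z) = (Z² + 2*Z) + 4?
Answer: 59 + 3*√15 ≈ 70.619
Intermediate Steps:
C(Z) = 4 + Z² + 2*Z
M(p) = 3 - 7*p
M(-8) + √(C(-1) + 132) = (3 - 7*(-8)) + √((4 + (-1)² + 2*(-1)) + 132) = (3 + 56) + √((4 + 1 - 2) + 132) = 59 + √(3 + 132) = 59 + √135 = 59 + 3*√15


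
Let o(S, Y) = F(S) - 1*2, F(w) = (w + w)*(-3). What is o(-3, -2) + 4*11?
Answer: 60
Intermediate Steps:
F(w) = -6*w (F(w) = (2*w)*(-3) = -6*w)
o(S, Y) = -2 - 6*S (o(S, Y) = -6*S - 1*2 = -6*S - 2 = -2 - 6*S)
o(-3, -2) + 4*11 = (-2 - 6*(-3)) + 4*11 = (-2 + 18) + 44 = 16 + 44 = 60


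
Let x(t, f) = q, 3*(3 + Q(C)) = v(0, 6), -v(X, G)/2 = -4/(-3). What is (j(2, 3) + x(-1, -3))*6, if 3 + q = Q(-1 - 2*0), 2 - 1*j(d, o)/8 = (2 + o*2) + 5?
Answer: -1708/3 ≈ -569.33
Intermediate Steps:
v(X, G) = -8/3 (v(X, G) = -(-8)/(-3) = -(-8)*(-1)/3 = -2*4/3 = -8/3)
Q(C) = -35/9 (Q(C) = -3 + (1/3)*(-8/3) = -3 - 8/9 = -35/9)
j(d, o) = -40 - 16*o (j(d, o) = 16 - 8*((2 + o*2) + 5) = 16 - 8*((2 + 2*o) + 5) = 16 - 8*(7 + 2*o) = 16 + (-56 - 16*o) = -40 - 16*o)
q = -62/9 (q = -3 - 35/9 = -62/9 ≈ -6.8889)
x(t, f) = -62/9
(j(2, 3) + x(-1, -3))*6 = ((-40 - 16*3) - 62/9)*6 = ((-40 - 48) - 62/9)*6 = (-88 - 62/9)*6 = -854/9*6 = -1708/3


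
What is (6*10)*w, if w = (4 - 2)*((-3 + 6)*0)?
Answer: 0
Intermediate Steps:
w = 0 (w = 2*(3*0) = 2*0 = 0)
(6*10)*w = (6*10)*0 = 60*0 = 0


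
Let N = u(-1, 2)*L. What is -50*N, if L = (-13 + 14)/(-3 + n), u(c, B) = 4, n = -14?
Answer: 200/17 ≈ 11.765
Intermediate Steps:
L = -1/17 (L = (-13 + 14)/(-3 - 14) = 1/(-17) = 1*(-1/17) = -1/17 ≈ -0.058824)
N = -4/17 (N = 4*(-1/17) = -4/17 ≈ -0.23529)
-50*N = -50*(-4)/17 = -1*(-200/17) = 200/17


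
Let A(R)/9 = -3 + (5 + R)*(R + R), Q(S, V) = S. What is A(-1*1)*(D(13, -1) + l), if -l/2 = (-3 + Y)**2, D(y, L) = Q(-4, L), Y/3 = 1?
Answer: 396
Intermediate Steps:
Y = 3 (Y = 3*1 = 3)
D(y, L) = -4
l = 0 (l = -2*(-3 + 3)**2 = -2*0**2 = -2*0 = 0)
A(R) = -27 + 18*R*(5 + R) (A(R) = 9*(-3 + (5 + R)*(R + R)) = 9*(-3 + (5 + R)*(2*R)) = 9*(-3 + 2*R*(5 + R)) = -27 + 18*R*(5 + R))
A(-1*1)*(D(13, -1) + l) = (-27 + 18*(-1*1)**2 + 90*(-1*1))*(-4 + 0) = (-27 + 18*(-1)**2 + 90*(-1))*(-4) = (-27 + 18*1 - 90)*(-4) = (-27 + 18 - 90)*(-4) = -99*(-4) = 396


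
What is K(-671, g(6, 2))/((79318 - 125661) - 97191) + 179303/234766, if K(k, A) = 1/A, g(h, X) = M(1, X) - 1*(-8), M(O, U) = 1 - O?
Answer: 102944189825/134787612176 ≈ 0.76375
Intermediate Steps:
g(h, X) = 8 (g(h, X) = (1 - 1*1) - 1*(-8) = (1 - 1) + 8 = 0 + 8 = 8)
K(-671, g(6, 2))/((79318 - 125661) - 97191) + 179303/234766 = 1/(8*((79318 - 125661) - 97191)) + 179303/234766 = 1/(8*(-46343 - 97191)) + 179303*(1/234766) = (⅛)/(-143534) + 179303/234766 = (⅛)*(-1/143534) + 179303/234766 = -1/1148272 + 179303/234766 = 102944189825/134787612176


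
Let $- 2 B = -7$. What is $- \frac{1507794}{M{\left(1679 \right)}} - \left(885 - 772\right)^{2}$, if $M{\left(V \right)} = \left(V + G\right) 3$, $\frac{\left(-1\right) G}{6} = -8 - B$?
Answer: $- \frac{11411405}{874} \approx -13057.0$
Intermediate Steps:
$B = \frac{7}{2}$ ($B = \left(- \frac{1}{2}\right) \left(-7\right) = \frac{7}{2} \approx 3.5$)
$G = 69$ ($G = - 6 \left(-8 - \frac{7}{2}\right) = \left(-6\right) \left(- \frac{23}{2}\right) = 69$)
$M{\left(V \right)} = 207 + 3 V$ ($M{\left(V \right)} = \left(V + 69\right) 3 = \left(69 + V\right) 3 = 207 + 3 V$)
$- \frac{1507794}{M{\left(1679 \right)}} - \left(885 - 772\right)^{2} = - \frac{1507794}{207 + 3 \cdot 1679} - \left(885 - 772\right)^{2} = - \frac{1507794}{207 + 5037} - 113^{2} = - \frac{1507794}{5244} - 12769 = \left(-1507794\right) \frac{1}{5244} - 12769 = - \frac{251299}{874} - 12769 = - \frac{11411405}{874}$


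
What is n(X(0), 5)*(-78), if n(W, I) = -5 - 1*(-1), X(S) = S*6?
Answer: 312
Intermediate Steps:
X(S) = 6*S
n(W, I) = -4 (n(W, I) = -5 + 1 = -4)
n(X(0), 5)*(-78) = -4*(-78) = 312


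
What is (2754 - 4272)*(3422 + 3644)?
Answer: -10726188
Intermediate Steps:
(2754 - 4272)*(3422 + 3644) = -1518*7066 = -10726188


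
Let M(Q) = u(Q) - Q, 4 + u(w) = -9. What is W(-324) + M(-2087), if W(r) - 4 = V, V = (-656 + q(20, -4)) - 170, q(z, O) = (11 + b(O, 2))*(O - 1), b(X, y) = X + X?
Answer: 1237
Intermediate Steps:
u(w) = -13 (u(w) = -4 - 9 = -13)
b(X, y) = 2*X
q(z, O) = (-1 + O)*(11 + 2*O) (q(z, O) = (11 + 2*O)*(O - 1) = (11 + 2*O)*(-1 + O) = (-1 + O)*(11 + 2*O))
M(Q) = -13 - Q
V = -841 (V = (-656 + (-11 + 2*(-4)² + 9*(-4))) - 170 = (-656 + (-11 + 2*16 - 36)) - 170 = (-656 + (-11 + 32 - 36)) - 170 = (-656 - 15) - 170 = -671 - 170 = -841)
W(r) = -837 (W(r) = 4 - 841 = -837)
W(-324) + M(-2087) = -837 + (-13 - 1*(-2087)) = -837 + (-13 + 2087) = -837 + 2074 = 1237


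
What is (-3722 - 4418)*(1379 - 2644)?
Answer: 10297100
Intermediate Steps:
(-3722 - 4418)*(1379 - 2644) = -8140*(-1265) = 10297100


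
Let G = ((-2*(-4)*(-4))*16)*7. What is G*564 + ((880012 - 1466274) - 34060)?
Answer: -2641698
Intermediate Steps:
G = -3584 (G = ((8*(-4))*16)*7 = -32*16*7 = -512*7 = -3584)
G*564 + ((880012 - 1466274) - 34060) = -3584*564 + ((880012 - 1466274) - 34060) = -2021376 + (-586262 - 34060) = -2021376 - 620322 = -2641698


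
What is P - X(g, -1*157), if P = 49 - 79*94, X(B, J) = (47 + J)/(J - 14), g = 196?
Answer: -1261577/171 ≈ -7377.6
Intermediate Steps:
X(B, J) = (47 + J)/(-14 + J)
P = -7377 (P = 49 - 7426 = -7377)
P - X(g, -1*157) = -7377 - (47 - 1*157)/(-14 - 1*157) = -7377 - (47 - 157)/(-14 - 157) = -7377 - (-110)/(-171) = -7377 - (-1)*(-110)/171 = -7377 - 1*110/171 = -7377 - 110/171 = -1261577/171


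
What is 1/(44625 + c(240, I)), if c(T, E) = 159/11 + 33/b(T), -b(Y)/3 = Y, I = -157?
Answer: 2640/117848039 ≈ 2.2402e-5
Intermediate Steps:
b(Y) = -3*Y
c(T, E) = 159/11 - 11/T (c(T, E) = 159/11 + 33/((-3*T)) = 159*(1/11) + 33*(-1/(3*T)) = 159/11 - 11/T)
1/(44625 + c(240, I)) = 1/(44625 + (159/11 - 11/240)) = 1/(44625 + 38039/2640) = 1/(117848039/2640) = 2640/117848039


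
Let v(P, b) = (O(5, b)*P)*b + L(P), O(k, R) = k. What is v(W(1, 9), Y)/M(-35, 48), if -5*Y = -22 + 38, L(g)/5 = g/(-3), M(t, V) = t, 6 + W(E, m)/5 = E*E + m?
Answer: 212/21 ≈ 10.095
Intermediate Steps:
W(E, m) = -30 + 5*m + 5*E² (W(E, m) = -30 + 5*(E*E + m) = -30 + 5*(E² + m) = -30 + 5*(m + E²) = -30 + (5*m + 5*E²) = -30 + 5*m + 5*E²)
L(g) = -5*g/3 (L(g) = 5*(g/(-3)) = 5*(g*(-⅓)) = 5*(-g/3) = -5*g/3)
Y = -16/5 (Y = -(-22 + 38)/5 = -⅕*16 = -16/5 ≈ -3.2000)
v(P, b) = -5*P/3 + 5*P*b (v(P, b) = (5*P)*b - 5*P/3 = 5*P*b - 5*P/3 = -5*P/3 + 5*P*b)
v(W(1, 9), Y)/M(-35, 48) = (5*(-30 + 5*9 + 5*1²)*(-1 + 3*(-16/5))/3)/(-35) = (5*(-30 + 45 + 5*1)*(-1 - 48/5)/3)*(-1/35) = ((5/3)*(-30 + 45 + 5)*(-53/5))*(-1/35) = ((5/3)*20*(-53/5))*(-1/35) = -1060/3*(-1/35) = 212/21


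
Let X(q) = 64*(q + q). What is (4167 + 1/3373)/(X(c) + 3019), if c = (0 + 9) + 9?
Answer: 14055292/17954479 ≈ 0.78283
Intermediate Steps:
c = 18 (c = 9 + 9 = 18)
X(q) = 128*q (X(q) = 64*(2*q) = 128*q)
(4167 + 1/3373)/(X(c) + 3019) = (4167 + 1/3373)/(128*18 + 3019) = (4167 + 1/3373)/(2304 + 3019) = (14055292/3373)/5323 = (14055292/3373)*(1/5323) = 14055292/17954479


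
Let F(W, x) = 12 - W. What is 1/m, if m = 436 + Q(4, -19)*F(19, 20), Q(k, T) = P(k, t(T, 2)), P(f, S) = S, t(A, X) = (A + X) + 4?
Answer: 1/527 ≈ 0.0018975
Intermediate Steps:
t(A, X) = 4 + A + X
Q(k, T) = 6 + T (Q(k, T) = 4 + T + 2 = 6 + T)
m = 527 (m = 436 + (6 - 19)*(12 - 1*19) = 436 - 13*(12 - 19) = 436 - 13*(-7) = 436 + 91 = 527)
1/m = 1/527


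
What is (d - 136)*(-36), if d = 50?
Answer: 3096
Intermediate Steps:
(d - 136)*(-36) = (50 - 136)*(-36) = -86*(-36) = 3096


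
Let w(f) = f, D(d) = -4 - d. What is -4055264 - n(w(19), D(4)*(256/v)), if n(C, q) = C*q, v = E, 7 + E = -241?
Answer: -125718048/31 ≈ -4.0554e+6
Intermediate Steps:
E = -248 (E = -7 - 241 = -248)
v = -248
-4055264 - n(w(19), D(4)*(256/v)) = -4055264 - 19*(-4 - 1*4)*(256/(-248)) = -4055264 - 19*(-4 - 4)*(256*(-1/248)) = -4055264 - 19*(-8*(-32/31)) = -4055264 - 19*256/31 = -4055264 - 1*4864/31 = -4055264 - 4864/31 = -125718048/31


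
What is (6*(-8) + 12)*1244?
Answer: -44784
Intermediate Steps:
(6*(-8) + 12)*1244 = (-48 + 12)*1244 = -36*1244 = -44784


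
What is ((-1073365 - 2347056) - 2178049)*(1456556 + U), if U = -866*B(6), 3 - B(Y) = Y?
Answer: -8169029894380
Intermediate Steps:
B(Y) = 3 - Y
U = 2598 (U = -866*(3 - 1*6) = -866*(3 - 6) = -866*(-3) = 2598)
((-1073365 - 2347056) - 2178049)*(1456556 + U) = ((-1073365 - 2347056) - 2178049)*(1456556 + 2598) = (-3420421 - 2178049)*1459154 = -5598470*1459154 = -8169029894380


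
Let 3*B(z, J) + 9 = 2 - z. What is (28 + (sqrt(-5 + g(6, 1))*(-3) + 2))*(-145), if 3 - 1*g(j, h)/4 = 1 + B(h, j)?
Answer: -4350 + 145*sqrt(123) ≈ -2741.9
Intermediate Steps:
B(z, J) = -7/3 - z/3 (B(z, J) = -3 + (2 - z)/3 = -3 + (2/3 - z/3) = -7/3 - z/3)
g(j, h) = 52/3 + 4*h/3 (g(j, h) = 12 - 4*(1 + (-7/3 - h/3)) = 12 - 4*(-4/3 - h/3) = 12 + (16/3 + 4*h/3) = 52/3 + 4*h/3)
(28 + (sqrt(-5 + g(6, 1))*(-3) + 2))*(-145) = (28 + (sqrt(-5 + (52/3 + (4/3)*1))*(-3) + 2))*(-145) = (28 + (sqrt(-5 + (52/3 + 4/3))*(-3) + 2))*(-145) = (28 + (sqrt(-5 + 56/3)*(-3) + 2))*(-145) = (28 + (sqrt(41/3)*(-3) + 2))*(-145) = (28 + ((sqrt(123)/3)*(-3) + 2))*(-145) = (28 + (-sqrt(123) + 2))*(-145) = (28 + (2 - sqrt(123)))*(-145) = (30 - sqrt(123))*(-145) = -4350 + 145*sqrt(123)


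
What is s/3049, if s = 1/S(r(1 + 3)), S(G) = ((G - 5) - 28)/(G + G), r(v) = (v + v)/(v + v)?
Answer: -1/48784 ≈ -2.0499e-5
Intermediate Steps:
r(v) = 1 (r(v) = (2*v)/((2*v)) = (2*v)*(1/(2*v)) = 1)
S(G) = (-33 + G)/(2*G) (S(G) = ((-5 + G) - 28)/((2*G)) = (-33 + G)*(1/(2*G)) = (-33 + G)/(2*G))
s = -1/16 (s = 1/((½)*(-33 + 1)/1) = 1/((½)*1*(-32)) = 1/(-16) = -1/16 ≈ -0.062500)
s/3049 = -1/16/3049 = -1/16*1/3049 = -1/48784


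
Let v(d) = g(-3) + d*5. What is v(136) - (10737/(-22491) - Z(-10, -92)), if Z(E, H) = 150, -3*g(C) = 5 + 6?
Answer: 2066200/2499 ≈ 826.81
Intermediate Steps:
g(C) = -11/3 (g(C) = -(5 + 6)/3 = -⅓*11 = -11/3)
v(d) = -11/3 + 5*d (v(d) = -11/3 + d*5 = -11/3 + 5*d)
v(136) - (10737/(-22491) - Z(-10, -92)) = (-11/3 + 5*136) - (10737/(-22491) - 1*150) = (-11/3 + 680) - (10737*(-1/22491) - 150) = 2029/3 - (-1193/2499 - 150) = 2029/3 - 1*(-376043/2499) = 2029/3 + 376043/2499 = 2066200/2499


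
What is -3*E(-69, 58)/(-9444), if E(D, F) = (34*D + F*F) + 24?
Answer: 521/1574 ≈ 0.33100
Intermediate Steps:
E(D, F) = 24 + F² + 34*D (E(D, F) = (34*D + F²) + 24 = (F² + 34*D) + 24 = 24 + F² + 34*D)
-3*E(-69, 58)/(-9444) = -3*(24 + 58² + 34*(-69))/(-9444) = -3*(24 + 3364 - 2346)*(-1)/9444 = -3126*(-1)/9444 = -3*(-521/4722) = 521/1574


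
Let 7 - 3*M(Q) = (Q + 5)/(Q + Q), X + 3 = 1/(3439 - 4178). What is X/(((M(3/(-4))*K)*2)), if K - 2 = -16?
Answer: 9981/305207 ≈ 0.032702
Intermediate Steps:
K = -14 (K = 2 - 16 = -14)
X = -2218/739 (X = -3 + 1/(3439 - 4178) = -3 + 1/(-739) = -3 - 1/739 = -2218/739 ≈ -3.0014)
M(Q) = 7/3 - (5 + Q)/(6*Q) (M(Q) = 7/3 - (Q + 5)/(3*(Q + Q)) = 7/3 - (5 + Q)/(3*(2*Q)) = 7/3 - (5 + Q)*1/(2*Q)/3 = 7/3 - (5 + Q)/(6*Q))
X/(((M(3/(-4))*K)*2)) = -2218*9/(56*(-5 + 13*(3/(-4))))/739 = -2218*9/(56*(-5 + 13*(3*(-¼))))/739 = -2218*9/(56*(-5 + 13*(-¾)))/739 = -2218*9/(56*(-5 - 39/4))/739 = -2218/(739*((((⅙)*(-4/3)*(-59/4))*(-14))*2)) = -2218/(739*(((59/18)*(-14))*2)) = -2218/(739*((-413/9*2))) = -2218/(739*(-826/9)) = -2218/739*(-9/826) = 9981/305207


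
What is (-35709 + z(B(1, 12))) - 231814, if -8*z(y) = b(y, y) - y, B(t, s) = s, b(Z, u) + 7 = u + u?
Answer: -2140189/8 ≈ -2.6752e+5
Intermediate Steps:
b(Z, u) = -7 + 2*u (b(Z, u) = -7 + (u + u) = -7 + 2*u)
z(y) = 7/8 - y/8 (z(y) = -((-7 + 2*y) - y)/8 = -(-7 + y)/8 = 7/8 - y/8)
(-35709 + z(B(1, 12))) - 231814 = (-35709 + (7/8 - ⅛*12)) - 231814 = (-35709 + (7/8 - 3/2)) - 231814 = (-35709 - 5/8) - 231814 = -285677/8 - 231814 = -2140189/8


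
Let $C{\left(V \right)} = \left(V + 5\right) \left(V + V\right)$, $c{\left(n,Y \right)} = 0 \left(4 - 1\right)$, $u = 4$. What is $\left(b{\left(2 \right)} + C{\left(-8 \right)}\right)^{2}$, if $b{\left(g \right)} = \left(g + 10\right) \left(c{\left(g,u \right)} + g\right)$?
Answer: $5184$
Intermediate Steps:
$c{\left(n,Y \right)} = 0$ ($c{\left(n,Y \right)} = 0 \cdot 3 = 0$)
$C{\left(V \right)} = 2 V \left(5 + V\right)$ ($C{\left(V \right)} = \left(5 + V\right) 2 V = 2 V \left(5 + V\right)$)
$b{\left(g \right)} = g \left(10 + g\right)$ ($b{\left(g \right)} = \left(g + 10\right) \left(0 + g\right) = \left(10 + g\right) g = g \left(10 + g\right)$)
$\left(b{\left(2 \right)} + C{\left(-8 \right)}\right)^{2} = \left(2 \left(10 + 2\right) + 2 \left(-8\right) \left(5 - 8\right)\right)^{2} = \left(2 \cdot 12 + 2 \left(-8\right) \left(-3\right)\right)^{2} = \left(24 + 48\right)^{2} = 72^{2} = 5184$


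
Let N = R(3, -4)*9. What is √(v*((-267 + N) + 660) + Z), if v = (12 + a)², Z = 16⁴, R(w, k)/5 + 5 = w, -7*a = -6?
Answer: 2*√1416391/7 ≈ 340.04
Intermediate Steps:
a = 6/7 (a = -⅐*(-6) = 6/7 ≈ 0.85714)
R(w, k) = -25 + 5*w
N = -90 (N = (-25 + 5*3)*9 = (-25 + 15)*9 = -10*9 = -90)
Z = 65536
v = 8100/49 (v = (12 + 6/7)² = (90/7)² = 8100/49 ≈ 165.31)
√(v*((-267 + N) + 660) + Z) = √(8100*((-267 - 90) + 660)/49 + 65536) = √(8100*(-357 + 660)/49 + 65536) = √((8100/49)*303 + 65536) = √(2454300/49 + 65536) = √(5665564/49) = 2*√1416391/7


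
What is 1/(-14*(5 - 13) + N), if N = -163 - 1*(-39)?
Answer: -1/12 ≈ -0.083333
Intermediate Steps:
N = -124 (N = -163 + 39 = -124)
1/(-14*(5 - 13) + N) = 1/(-14*(5 - 13) - 124) = 1/(-14*(-8) - 124) = 1/(112 - 124) = 1/(-12) = -1/12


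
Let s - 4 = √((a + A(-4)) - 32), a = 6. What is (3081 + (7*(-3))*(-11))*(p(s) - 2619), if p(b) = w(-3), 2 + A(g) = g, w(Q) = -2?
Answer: -8680752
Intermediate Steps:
A(g) = -2 + g
s = 4 + 4*I*√2 (s = 4 + √((6 + (-2 - 4)) - 32) = 4 + √((6 - 6) - 32) = 4 + √(0 - 32) = 4 + √(-32) = 4 + 4*I*√2 ≈ 4.0 + 5.6569*I)
p(b) = -2
(3081 + (7*(-3))*(-11))*(p(s) - 2619) = (3081 + (7*(-3))*(-11))*(-2 - 2619) = (3081 - 21*(-11))*(-2621) = (3081 + 231)*(-2621) = 3312*(-2621) = -8680752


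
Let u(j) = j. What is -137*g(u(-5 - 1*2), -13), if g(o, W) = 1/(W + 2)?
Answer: 137/11 ≈ 12.455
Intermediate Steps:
g(o, W) = 1/(2 + W)
-137*g(u(-5 - 1*2), -13) = -137/(2 - 13) = -137/(-11) = -137*(-1/11) = 137/11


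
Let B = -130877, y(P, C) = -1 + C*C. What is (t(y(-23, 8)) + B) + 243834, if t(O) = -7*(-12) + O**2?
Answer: 117010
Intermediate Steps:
y(P, C) = -1 + C**2
t(O) = 84 + O**2
(t(y(-23, 8)) + B) + 243834 = ((84 + (-1 + 8**2)**2) - 130877) + 243834 = ((84 + (-1 + 64)**2) - 130877) + 243834 = ((84 + 63**2) - 130877) + 243834 = ((84 + 3969) - 130877) + 243834 = (4053 - 130877) + 243834 = -126824 + 243834 = 117010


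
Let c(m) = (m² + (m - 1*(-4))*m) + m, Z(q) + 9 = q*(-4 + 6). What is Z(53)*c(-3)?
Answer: 291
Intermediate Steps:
Z(q) = -9 + 2*q (Z(q) = -9 + q*(-4 + 6) = -9 + q*2 = -9 + 2*q)
c(m) = m + m² + m*(4 + m) (c(m) = (m² + (m + 4)*m) + m = (m² + (4 + m)*m) + m = (m² + m*(4 + m)) + m = m + m² + m*(4 + m))
Z(53)*c(-3) = (-9 + 2*53)*(-3*(5 + 2*(-3))) = (-9 + 106)*(-3*(5 - 6)) = 97*(-3*(-1)) = 97*3 = 291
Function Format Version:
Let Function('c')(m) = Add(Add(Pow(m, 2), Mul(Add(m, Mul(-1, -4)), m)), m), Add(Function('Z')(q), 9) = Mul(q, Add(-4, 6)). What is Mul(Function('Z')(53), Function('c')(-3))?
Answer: 291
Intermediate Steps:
Function('Z')(q) = Add(-9, Mul(2, q)) (Function('Z')(q) = Add(-9, Mul(q, Add(-4, 6))) = Add(-9, Mul(q, 2)) = Add(-9, Mul(2, q)))
Function('c')(m) = Add(m, Pow(m, 2), Mul(m, Add(4, m))) (Function('c')(m) = Add(Add(Pow(m, 2), Mul(Add(m, 4), m)), m) = Add(Add(Pow(m, 2), Mul(Add(4, m), m)), m) = Add(Add(Pow(m, 2), Mul(m, Add(4, m))), m) = Add(m, Pow(m, 2), Mul(m, Add(4, m))))
Mul(Function('Z')(53), Function('c')(-3)) = Mul(Add(-9, Mul(2, 53)), Mul(-3, Add(5, Mul(2, -3)))) = Mul(Add(-9, 106), Mul(-3, Add(5, -6))) = Mul(97, Mul(-3, -1)) = Mul(97, 3) = 291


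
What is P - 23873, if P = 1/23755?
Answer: -567103114/23755 ≈ -23873.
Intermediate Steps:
P = 1/23755 ≈ 4.2096e-5
P - 23873 = 1/23755 - 23873 = -567103114/23755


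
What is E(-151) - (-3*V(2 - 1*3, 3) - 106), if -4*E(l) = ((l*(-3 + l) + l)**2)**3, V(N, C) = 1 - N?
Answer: -152058348270415413009830081/4 ≈ -3.8015e+25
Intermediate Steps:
E(l) = -(l + l*(-3 + l))**6/4 (E(l) = -(l*(-3 + l) + l)**6/4 = -(l + l*(-3 + l))**6/4)
E(-151) - (-3*V(2 - 1*3, 3) - 106) = -1/4*(-151)**6*(-2 - 151)**6 - (-3*(1 - (2 - 1*3)) - 106) = -1/4*11853911588401*(-153)**6 - (-3*(1 - (2 - 3)) - 106) = -1/4*11853911588401*12827693806929 - (-3*(1 - 1*(-1)) - 106) = -152058348270415413009830529/4 - (-3*(1 + 1) - 106) = -152058348270415413009830529/4 - (-3*2 - 106) = -152058348270415413009830529/4 - (-6 - 106) = -152058348270415413009830529/4 - 1*(-112) = -152058348270415413009830529/4 + 112 = -152058348270415413009830081/4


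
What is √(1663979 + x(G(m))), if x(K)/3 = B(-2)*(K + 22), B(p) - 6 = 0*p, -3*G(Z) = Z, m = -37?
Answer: 11*√13757 ≈ 1290.2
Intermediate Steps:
G(Z) = -Z/3
B(p) = 6 (B(p) = 6 + 0*p = 6 + 0 = 6)
x(K) = 396 + 18*K (x(K) = 3*(6*(K + 22)) = 3*(6*(22 + K)) = 3*(132 + 6*K) = 396 + 18*K)
√(1663979 + x(G(m))) = √(1663979 + (396 + 18*(-⅓*(-37)))) = √(1663979 + (396 + 18*(37/3))) = √(1663979 + (396 + 222)) = √(1663979 + 618) = √1664597 = 11*√13757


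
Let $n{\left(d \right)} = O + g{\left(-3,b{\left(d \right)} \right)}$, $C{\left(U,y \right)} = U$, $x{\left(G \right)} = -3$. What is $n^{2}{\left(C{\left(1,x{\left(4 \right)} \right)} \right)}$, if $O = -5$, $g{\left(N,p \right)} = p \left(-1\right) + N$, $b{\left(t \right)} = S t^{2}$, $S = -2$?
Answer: $36$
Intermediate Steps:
$b{\left(t \right)} = - 2 t^{2}$
$g{\left(N,p \right)} = N - p$ ($g{\left(N,p \right)} = - p + N = N - p$)
$n{\left(d \right)} = -8 + 2 d^{2}$ ($n{\left(d \right)} = -5 - \left(3 - 2 d^{2}\right) = -5 + \left(-3 + 2 d^{2}\right) = -8 + 2 d^{2}$)
$n^{2}{\left(C{\left(1,x{\left(4 \right)} \right)} \right)} = \left(-8 + 2 \cdot 1^{2}\right)^{2} = \left(-8 + 2 \cdot 1\right)^{2} = \left(-8 + 2\right)^{2} = \left(-6\right)^{2} = 36$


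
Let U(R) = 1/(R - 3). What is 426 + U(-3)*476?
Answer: 1040/3 ≈ 346.67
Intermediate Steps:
U(R) = 1/(-3 + R)
426 + U(-3)*476 = 426 + 476/(-3 - 3) = 426 + 476/(-6) = 426 - ⅙*476 = 426 - 238/3 = 1040/3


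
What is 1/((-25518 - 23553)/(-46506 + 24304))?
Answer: 22202/49071 ≈ 0.45245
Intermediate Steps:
1/((-25518 - 23553)/(-46506 + 24304)) = 1/(-49071/(-22202)) = 1/(-49071*(-1/22202)) = 1/(49071/22202) = 22202/49071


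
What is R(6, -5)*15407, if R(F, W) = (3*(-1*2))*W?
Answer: 462210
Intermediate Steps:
R(F, W) = -6*W (R(F, W) = (3*(-2))*W = -6*W)
R(6, -5)*15407 = -6*(-5)*15407 = 30*15407 = 462210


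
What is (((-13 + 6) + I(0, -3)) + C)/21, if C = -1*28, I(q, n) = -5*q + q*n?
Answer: -5/3 ≈ -1.6667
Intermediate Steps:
I(q, n) = -5*q + n*q
C = -28
(((-13 + 6) + I(0, -3)) + C)/21 = (((-13 + 6) + 0*(-5 - 3)) - 28)/21 = ((-7 + 0*(-8)) - 28)*(1/21) = ((-7 + 0) - 28)*(1/21) = (-7 - 28)*(1/21) = -35*1/21 = -5/3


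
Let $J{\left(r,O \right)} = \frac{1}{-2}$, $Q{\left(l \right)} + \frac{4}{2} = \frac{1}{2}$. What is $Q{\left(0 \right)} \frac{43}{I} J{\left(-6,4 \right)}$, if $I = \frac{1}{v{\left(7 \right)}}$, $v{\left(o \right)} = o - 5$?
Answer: $\frac{129}{2} \approx 64.5$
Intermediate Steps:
$v{\left(o \right)} = -5 + o$
$Q{\left(l \right)} = - \frac{3}{2}$ ($Q{\left(l \right)} = -2 + \frac{1}{2} = - \frac{3}{2}$)
$J{\left(r,O \right)} = - \frac{1}{2}$
$I = \frac{1}{2}$ ($I = \frac{1}{-5 + 7} = \frac{1}{2} \approx 0.5$)
$Q{\left(0 \right)} \frac{43}{I} J{\left(-6,4 \right)} = - \frac{3 \cdot 43 \frac{1}{\frac{1}{2}}}{2} \left(- \frac{1}{2}\right) = - \frac{3 \cdot 43 \cdot 2}{2} \left(- \frac{1}{2}\right) = \left(- \frac{3}{2}\right) 86 \left(- \frac{1}{2}\right) = \left(-129\right) \left(- \frac{1}{2}\right) = \frac{129}{2}$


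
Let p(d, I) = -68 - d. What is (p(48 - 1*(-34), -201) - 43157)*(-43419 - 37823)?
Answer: 3518347294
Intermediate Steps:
(p(48 - 1*(-34), -201) - 43157)*(-43419 - 37823) = ((-68 - (48 - 1*(-34))) - 43157)*(-43419 - 37823) = ((-68 - (48 + 34)) - 43157)*(-81242) = ((-68 - 1*82) - 43157)*(-81242) = ((-68 - 82) - 43157)*(-81242) = (-150 - 43157)*(-81242) = -43307*(-81242) = 3518347294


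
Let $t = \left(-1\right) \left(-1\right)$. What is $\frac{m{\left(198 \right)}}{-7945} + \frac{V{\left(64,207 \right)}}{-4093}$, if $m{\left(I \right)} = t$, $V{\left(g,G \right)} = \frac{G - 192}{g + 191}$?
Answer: $- \frac{77526}{552821045} \approx -0.00014024$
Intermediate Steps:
$t = 1$
$V{\left(g,G \right)} = \frac{-192 + G}{191 + g}$
$m{\left(I \right)} = 1$
$\frac{m{\left(198 \right)}}{-7945} + \frac{V{\left(64,207 \right)}}{-4093} = 1 \frac{1}{-7945} + \frac{\frac{1}{191 + 64} \left(-192 + 207\right)}{-4093} = 1 \left(- \frac{1}{7945}\right) + \frac{1}{255} \cdot 15 \left(- \frac{1}{4093}\right) = - \frac{1}{7945} + \frac{1}{255} \cdot 15 \left(- \frac{1}{4093}\right) = - \frac{1}{7945} + \frac{1}{17} \left(- \frac{1}{4093}\right) = - \frac{1}{7945} - \frac{1}{69581} = - \frac{77526}{552821045}$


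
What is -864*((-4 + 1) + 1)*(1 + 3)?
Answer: 6912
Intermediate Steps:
-864*((-4 + 1) + 1)*(1 + 3) = -864*(-3 + 1)*4 = -(-1728)*4 = -864*(-8) = 6912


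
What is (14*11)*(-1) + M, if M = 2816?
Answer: 2662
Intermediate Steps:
(14*11)*(-1) + M = (14*11)*(-1) + 2816 = 154*(-1) + 2816 = -154 + 2816 = 2662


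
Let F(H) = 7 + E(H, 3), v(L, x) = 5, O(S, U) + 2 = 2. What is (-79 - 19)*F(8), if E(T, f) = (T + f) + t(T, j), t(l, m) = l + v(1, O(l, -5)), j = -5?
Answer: -3038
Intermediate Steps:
O(S, U) = 0 (O(S, U) = -2 + 2 = 0)
t(l, m) = 5 + l (t(l, m) = l + 5 = 5 + l)
E(T, f) = 5 + f + 2*T (E(T, f) = (T + f) + (5 + T) = 5 + f + 2*T)
F(H) = 15 + 2*H (F(H) = 7 + (5 + 3 + 2*H) = 7 + (8 + 2*H) = 15 + 2*H)
(-79 - 19)*F(8) = (-79 - 19)*(15 + 2*8) = -98*(15 + 16) = -98*31 = -3038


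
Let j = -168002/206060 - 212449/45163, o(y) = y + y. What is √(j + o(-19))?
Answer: I*√942270131820473432170/4653143890 ≈ 6.5969*I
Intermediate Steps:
o(y) = 2*y
j = -25682357633/4653143890 (j = -168002*1/206060 - 212449*1/45163 = -84001/103030 - 212449/45163 = -25682357633/4653143890 ≈ -5.5194)
√(j + o(-19)) = √(-25682357633/4653143890 + 2*(-19)) = √(-25682357633/4653143890 - 38) = √(-202501825453/4653143890) = I*√942270131820473432170/4653143890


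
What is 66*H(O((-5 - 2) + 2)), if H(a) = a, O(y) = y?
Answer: -330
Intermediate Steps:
66*H(O((-5 - 2) + 2)) = 66*((-5 - 2) + 2) = 66*(-7 + 2) = 66*(-5) = -330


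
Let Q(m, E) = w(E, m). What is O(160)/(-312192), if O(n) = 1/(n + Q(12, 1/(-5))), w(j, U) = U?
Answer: -1/53697024 ≈ -1.8623e-8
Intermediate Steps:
Q(m, E) = m
O(n) = 1/(12 + n) (O(n) = 1/(n + 12) = 1/(12 + n))
O(160)/(-312192) = 1/((12 + 160)*(-312192)) = -1/312192/172 = (1/172)*(-1/312192) = -1/53697024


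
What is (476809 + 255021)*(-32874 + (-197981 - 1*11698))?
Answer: -177507561990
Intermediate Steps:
(476809 + 255021)*(-32874 + (-197981 - 1*11698)) = 731830*(-32874 + (-197981 - 11698)) = 731830*(-32874 - 209679) = 731830*(-242553) = -177507561990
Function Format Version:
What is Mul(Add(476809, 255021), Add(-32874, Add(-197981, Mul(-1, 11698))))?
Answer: -177507561990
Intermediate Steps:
Mul(Add(476809, 255021), Add(-32874, Add(-197981, Mul(-1, 11698)))) = Mul(731830, Add(-32874, Add(-197981, -11698))) = Mul(731830, Add(-32874, -209679)) = Mul(731830, -242553) = -177507561990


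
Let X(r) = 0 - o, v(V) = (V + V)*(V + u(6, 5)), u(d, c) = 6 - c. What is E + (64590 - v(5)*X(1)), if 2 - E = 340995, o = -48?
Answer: -279283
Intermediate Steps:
E = -340993 (E = 2 - 1*340995 = 2 - 340995 = -340993)
v(V) = 2*V*(1 + V) (v(V) = (V + V)*(V + (6 - 1*5)) = (2*V)*(V + (6 - 5)) = (2*V)*(V + 1) = (2*V)*(1 + V) = 2*V*(1 + V))
X(r) = 48 (X(r) = 0 - 1*(-48) = 0 + 48 = 48)
E + (64590 - v(5)*X(1)) = -340993 + (64590 - 2*5*(1 + 5)*48) = -340993 + (64590 - 2*5*6*48) = -340993 + (64590 - 60*48) = -340993 + (64590 - 1*2880) = -340993 + (64590 - 2880) = -340993 + 61710 = -279283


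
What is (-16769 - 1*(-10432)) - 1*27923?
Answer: -34260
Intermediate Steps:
(-16769 - 1*(-10432)) - 1*27923 = (-16769 + 10432) - 27923 = -6337 - 27923 = -34260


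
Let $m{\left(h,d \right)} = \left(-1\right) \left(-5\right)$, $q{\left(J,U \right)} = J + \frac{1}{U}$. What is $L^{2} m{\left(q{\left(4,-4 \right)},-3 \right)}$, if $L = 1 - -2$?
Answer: $45$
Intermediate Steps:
$m{\left(h,d \right)} = 5$
$L = 3$ ($L = 1 + 2 = 3$)
$L^{2} m{\left(q{\left(4,-4 \right)},-3 \right)} = 3^{2} \cdot 5 = 9 \cdot 5 = 45$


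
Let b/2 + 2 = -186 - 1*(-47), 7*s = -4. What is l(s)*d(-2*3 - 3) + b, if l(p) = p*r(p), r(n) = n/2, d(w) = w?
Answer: -13890/49 ≈ -283.47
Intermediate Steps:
s = -4/7 (s = (1/7)*(-4) = -4/7 ≈ -0.57143)
r(n) = n/2 (r(n) = n*(1/2) = n/2)
l(p) = p**2/2 (l(p) = p*(p/2) = p**2/2)
b = -282 (b = -4 + 2*(-186 - 1*(-47)) = -4 + 2*(-186 + 47) = -4 + 2*(-139) = -4 - 278 = -282)
l(s)*d(-2*3 - 3) + b = ((-4/7)**2/2)*(-2*3 - 3) - 282 = ((1/2)*(16/49))*(-6 - 3) - 282 = (8/49)*(-9) - 282 = -72/49 - 282 = -13890/49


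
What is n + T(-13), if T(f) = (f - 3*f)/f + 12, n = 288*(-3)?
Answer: -854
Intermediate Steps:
n = -864
T(f) = 10 (T(f) = (-2*f)/f + 12 = -2 + 12 = 10)
n + T(-13) = -864 + 10 = -854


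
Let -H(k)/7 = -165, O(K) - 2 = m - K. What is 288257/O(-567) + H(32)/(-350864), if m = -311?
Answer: 50569353029/45261456 ≈ 1117.3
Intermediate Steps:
O(K) = -309 - K (O(K) = 2 + (-311 - K) = -309 - K)
H(k) = 1155 (H(k) = -7*(-165) = 1155)
288257/O(-567) + H(32)/(-350864) = 288257/(-309 - 1*(-567)) + 1155/(-350864) = 288257/(-309 + 567) + 1155*(-1/350864) = 288257/258 - 1155/350864 = 50569353029/45261456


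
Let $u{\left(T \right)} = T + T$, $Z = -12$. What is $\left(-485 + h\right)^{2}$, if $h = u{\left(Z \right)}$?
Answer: $259081$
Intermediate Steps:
$u{\left(T \right)} = 2 T$
$h = -24$ ($h = 2 \left(-12\right) = -24$)
$\left(-485 + h\right)^{2} = \left(-485 - 24\right)^{2} = \left(-509\right)^{2} = 259081$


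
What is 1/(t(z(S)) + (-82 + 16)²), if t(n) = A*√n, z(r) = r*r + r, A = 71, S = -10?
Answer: 242/1028947 - 71*√10/6173682 ≈ 0.00019882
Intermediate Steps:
z(r) = r + r² (z(r) = r² + r = r + r²)
t(n) = 71*√n
1/(t(z(S)) + (-82 + 16)²) = 1/(71*√(-10*(1 - 10)) + (-82 + 16)²) = 1/(71*√(-10*(-9)) + (-66)²) = 1/(71*√90 + 4356) = 1/(71*(3*√10) + 4356) = 1/(213*√10 + 4356) = 1/(4356 + 213*√10)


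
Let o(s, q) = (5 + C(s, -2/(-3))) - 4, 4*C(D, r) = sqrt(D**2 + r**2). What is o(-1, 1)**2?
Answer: (12 + sqrt(13))**2/144 ≈ 1.6912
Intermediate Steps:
C(D, r) = sqrt(D**2 + r**2)/4
o(s, q) = 1 + sqrt(4/9 + s**2)/4 (o(s, q) = (5 + sqrt(s**2 + (-2/(-3))**2)/4) - 4 = (5 + sqrt(s**2 + (-2*(-1/3))**2)/4) - 4 = (5 + sqrt(s**2 + (2/3)**2)/4) - 4 = (5 + sqrt(s**2 + 4/9)/4) - 4 = (5 + sqrt(4/9 + s**2)/4) - 4 = 1 + sqrt(4/9 + s**2)/4)
o(-1, 1)**2 = (1 + sqrt(4 + 9*(-1)**2)/12)**2 = (1 + sqrt(4 + 9*1)/12)**2 = (1 + sqrt(4 + 9)/12)**2 = (1 + sqrt(13)/12)**2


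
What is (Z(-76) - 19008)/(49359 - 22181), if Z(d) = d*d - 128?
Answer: -6680/13589 ≈ -0.49157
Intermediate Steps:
Z(d) = -128 + d² (Z(d) = d² - 128 = -128 + d²)
(Z(-76) - 19008)/(49359 - 22181) = ((-128 + (-76)²) - 19008)/(49359 - 22181) = ((-128 + 5776) - 19008)/27178 = (5648 - 19008)*(1/27178) = -13360*1/27178 = -6680/13589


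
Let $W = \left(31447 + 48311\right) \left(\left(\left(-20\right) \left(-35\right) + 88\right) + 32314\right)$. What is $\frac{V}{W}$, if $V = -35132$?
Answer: $- \frac{8783}{660037329} \approx -1.3307 \cdot 10^{-5}$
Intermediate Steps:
$W = 2640149316$ ($W = 79758 \left(\left(700 + 88\right) + 32314\right) = 79758 \left(788 + 32314\right) = 79758 \cdot 33102 = 2640149316$)
$\frac{V}{W} = - \frac{35132}{2640149316} = \left(-35132\right) \frac{1}{2640149316} = - \frac{8783}{660037329}$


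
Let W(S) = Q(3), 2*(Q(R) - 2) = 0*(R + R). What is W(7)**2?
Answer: 4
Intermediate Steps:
Q(R) = 2 (Q(R) = 2 + (0*(R + R))/2 = 2 + (0*(2*R))/2 = 2 + (1/2)*0 = 2 + 0 = 2)
W(S) = 2
W(7)**2 = 2**2 = 4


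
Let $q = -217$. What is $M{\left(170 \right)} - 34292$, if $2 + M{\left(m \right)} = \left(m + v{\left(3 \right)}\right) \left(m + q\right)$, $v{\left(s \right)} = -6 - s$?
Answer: $-41861$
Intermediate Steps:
$M{\left(m \right)} = -2 + \left(-217 + m\right) \left(-9 + m\right)$ ($M{\left(m \right)} = -2 + \left(m - 9\right) \left(m - 217\right) = -2 + \left(m - 9\right) \left(-217 + m\right) = -2 + \left(-9 + m\right) \left(-217 + m\right) = -2 + \left(-217 + m\right) \left(-9 + m\right)$)
$M{\left(170 \right)} - 34292 = \left(1951 + 170^{2} - 38420\right) - 34292 = \left(1951 + 28900 - 38420\right) - 34292 = -7569 - 34292 = -41861$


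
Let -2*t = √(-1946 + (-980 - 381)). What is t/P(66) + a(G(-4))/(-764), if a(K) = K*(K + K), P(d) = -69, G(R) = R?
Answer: -8/191 + I*√3307/138 ≈ -0.041885 + 0.41671*I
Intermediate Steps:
a(K) = 2*K² (a(K) = K*(2*K) = 2*K²)
t = -I*√3307/2 (t = -√(-1946 + (-980 - 381))/2 = -√(-1946 - 1361)/2 = -I*√3307/2 ≈ -28.753*I)
t/P(66) + a(G(-4))/(-764) = -I*√3307/2/(-69) + (2*(-4)²)/(-764) = -I*√3307/2*(-1/69) + (2*16)*(-1/764) = I*√3307/138 + 32*(-1/764) = I*√3307/138 - 8/191 = -8/191 + I*√3307/138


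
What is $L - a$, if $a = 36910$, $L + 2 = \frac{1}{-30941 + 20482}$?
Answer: $- \frac{386062609}{10459} \approx -36912.0$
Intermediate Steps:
$L = - \frac{20919}{10459}$ ($L = -2 + \frac{1}{-30941 + 20482} = -2 + \frac{1}{-10459} = -2 - \frac{1}{10459} = - \frac{20919}{10459} \approx -2.0001$)
$L - a = - \frac{20919}{10459} - 36910 = - \frac{386062609}{10459}$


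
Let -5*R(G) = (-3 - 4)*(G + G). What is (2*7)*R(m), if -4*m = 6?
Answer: -294/5 ≈ -58.800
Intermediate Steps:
m = -3/2 (m = -¼*6 = -3/2 ≈ -1.5000)
R(G) = 14*G/5 (R(G) = -(-3 - 4)*(G + G)/5 = -(-7)*2*G/5 = -(-14)*G/5 = 14*G/5)
(2*7)*R(m) = (2*7)*((14/5)*(-3/2)) = 14*(-21/5) = -294/5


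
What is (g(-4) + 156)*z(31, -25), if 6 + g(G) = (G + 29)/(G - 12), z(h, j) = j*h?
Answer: -1840625/16 ≈ -1.1504e+5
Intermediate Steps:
z(h, j) = h*j
g(G) = -6 + (29 + G)/(-12 + G) (g(G) = -6 + (G + 29)/(G - 12) = -6 + (29 + G)/(-12 + G))
(g(-4) + 156)*z(31, -25) = ((101 - 5*(-4))/(-12 - 4) + 156)*(31*(-25)) = ((101 + 20)/(-16) + 156)*(-775) = (-1/16*121 + 156)*(-775) = (-121/16 + 156)*(-775) = (2375/16)*(-775) = -1840625/16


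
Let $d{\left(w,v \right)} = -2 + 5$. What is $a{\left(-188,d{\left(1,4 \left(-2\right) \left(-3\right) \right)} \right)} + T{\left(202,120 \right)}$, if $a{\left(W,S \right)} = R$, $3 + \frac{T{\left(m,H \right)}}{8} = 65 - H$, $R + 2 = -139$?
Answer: $-605$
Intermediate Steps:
$d{\left(w,v \right)} = 3$
$R = -141$ ($R = -2 - 139 = -141$)
$T{\left(m,H \right)} = 496 - 8 H$ ($T{\left(m,H \right)} = -24 + 8 \left(65 - H\right) = -24 - \left(-520 + 8 H\right) = 496 - 8 H$)
$a{\left(W,S \right)} = -141$
$a{\left(-188,d{\left(1,4 \left(-2\right) \left(-3\right) \right)} \right)} + T{\left(202,120 \right)} = -141 + \left(496 - 960\right) = -141 - 464 = -605$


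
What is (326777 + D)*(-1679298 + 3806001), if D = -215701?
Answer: 236225662428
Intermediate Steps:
(326777 + D)*(-1679298 + 3806001) = (326777 - 215701)*(-1679298 + 3806001) = 111076*2126703 = 236225662428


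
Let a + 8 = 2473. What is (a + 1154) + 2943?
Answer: 6562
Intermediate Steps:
a = 2465 (a = -8 + 2473 = 2465)
(a + 1154) + 2943 = (2465 + 1154) + 2943 = 3619 + 2943 = 6562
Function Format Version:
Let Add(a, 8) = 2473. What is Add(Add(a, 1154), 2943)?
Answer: 6562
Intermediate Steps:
a = 2465 (a = Add(-8, 2473) = 2465)
Add(Add(a, 1154), 2943) = Add(Add(2465, 1154), 2943) = Add(3619, 2943) = 6562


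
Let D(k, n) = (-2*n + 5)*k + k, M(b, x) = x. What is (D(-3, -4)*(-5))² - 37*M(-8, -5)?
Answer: 44285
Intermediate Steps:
D(k, n) = k + k*(5 - 2*n) (D(k, n) = (5 - 2*n)*k + k = k*(5 - 2*n) + k = k + k*(5 - 2*n))
(D(-3, -4)*(-5))² - 37*M(-8, -5) = ((2*(-3)*(3 - 1*(-4)))*(-5))² - 37*(-5) = ((2*(-3)*(3 + 4))*(-5))² + 185 = ((2*(-3)*7)*(-5))² + 185 = (-42*(-5))² + 185 = 210² + 185 = 44100 + 185 = 44285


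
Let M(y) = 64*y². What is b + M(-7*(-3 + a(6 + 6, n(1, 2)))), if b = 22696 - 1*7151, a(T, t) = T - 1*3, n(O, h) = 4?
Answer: 128441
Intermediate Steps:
a(T, t) = -3 + T (a(T, t) = T - 3 = -3 + T)
b = 15545 (b = 22696 - 7151 = 15545)
b + M(-7*(-3 + a(6 + 6, n(1, 2)))) = 15545 + 64*(-7*(-3 + (-3 + (6 + 6))))² = 15545 + 64*(-7*(-3 + (-3 + 12)))² = 15545 + 64*(-7*(-3 + 9))² = 15545 + 64*(-7*6)² = 15545 + 64*(-42)² = 15545 + 64*1764 = 15545 + 112896 = 128441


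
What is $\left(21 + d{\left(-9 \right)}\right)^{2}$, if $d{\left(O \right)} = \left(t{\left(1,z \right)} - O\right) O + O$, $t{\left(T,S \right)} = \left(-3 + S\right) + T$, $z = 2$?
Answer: $4761$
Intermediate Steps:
$t{\left(T,S \right)} = -3 + S + T$
$d{\left(O \right)} = O - O^{2}$ ($d{\left(O \right)} = \left(\left(-3 + 2 + 1\right) - O\right) O + O = \left(0 - O\right) O + O = - O O + O = - O^{2} + O = O - O^{2}$)
$\left(21 + d{\left(-9 \right)}\right)^{2} = \left(21 - 9 \left(1 - -9\right)\right)^{2} = \left(21 - 9 \left(1 + 9\right)\right)^{2} = \left(21 - 90\right)^{2} = \left(-69\right)^{2} = 4761$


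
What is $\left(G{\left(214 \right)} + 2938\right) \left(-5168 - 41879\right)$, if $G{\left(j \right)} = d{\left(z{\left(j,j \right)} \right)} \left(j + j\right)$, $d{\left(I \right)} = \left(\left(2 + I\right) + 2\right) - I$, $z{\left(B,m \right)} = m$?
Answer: $-218768550$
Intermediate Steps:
$d{\left(I \right)} = 4$ ($d{\left(I \right)} = \left(4 + I\right) - I = 4$)
$G{\left(j \right)} = 8 j$ ($G{\left(j \right)} = 4 \left(j + j\right) = 4 \cdot 2 j = 8 j$)
$\left(G{\left(214 \right)} + 2938\right) \left(-5168 - 41879\right) = \left(8 \cdot 214 + 2938\right) \left(-5168 - 41879\right) = \left(1712 + 2938\right) \left(-47047\right) = 4650 \left(-47047\right) = -218768550$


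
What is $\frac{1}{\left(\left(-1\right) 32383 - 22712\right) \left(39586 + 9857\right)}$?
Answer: $- \frac{1}{2724062085} \approx -3.671 \cdot 10^{-10}$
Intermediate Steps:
$\frac{1}{\left(\left(-1\right) 32383 - 22712\right) \left(39586 + 9857\right)} = \frac{1}{\left(-32383 - 22712\right) 49443} = \frac{1}{\left(-55095\right) 49443} = \frac{1}{-2724062085} = - \frac{1}{2724062085}$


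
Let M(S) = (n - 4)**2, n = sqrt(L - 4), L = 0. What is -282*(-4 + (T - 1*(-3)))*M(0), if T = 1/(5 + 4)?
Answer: 3008 - 12032*I/3 ≈ 3008.0 - 4010.7*I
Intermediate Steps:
T = 1/9 ≈ 0.11111
n = 2*I (n = sqrt(0 - 4) = sqrt(-4) = 2*I ≈ 2.0*I)
M(S) = (-4 + 2*I)**2 (M(S) = (2*I - 4)**2 = (-4 + 2*I)**2)
-282*(-4 + (T - 1*(-3)))*M(0) = -282*(-4 + (1/9 - 1*(-3)))*(12 - 16*I) = -282*(-4 + (1/9 + 3))*(12 - 16*I) = -282*(-4 + 28/9)*(12 - 16*I) = -(-752)*(12 - 16*I)/3 = -282*(-32/3 + 128*I/9) = 3008 - 12032*I/3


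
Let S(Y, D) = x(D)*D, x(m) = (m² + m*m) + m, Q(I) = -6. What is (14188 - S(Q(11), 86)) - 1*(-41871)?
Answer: -1223449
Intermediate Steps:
x(m) = m + 2*m² (x(m) = (m² + m²) + m = 2*m² + m = m + 2*m²)
S(Y, D) = D²*(1 + 2*D) (S(Y, D) = (D*(1 + 2*D))*D = D²*(1 + 2*D))
(14188 - S(Q(11), 86)) - 1*(-41871) = (14188 - 86²*(1 + 2*86)) - 1*(-41871) = (14188 - 7396*(1 + 172)) + 41871 = (14188 - 7396*173) + 41871 = (14188 - 1*1279508) + 41871 = (14188 - 1279508) + 41871 = -1265320 + 41871 = -1223449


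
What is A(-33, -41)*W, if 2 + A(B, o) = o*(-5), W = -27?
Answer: -5481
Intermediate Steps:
A(B, o) = -2 - 5*o (A(B, o) = -2 + o*(-5) = -2 - 5*o)
A(-33, -41)*W = (-2 - 5*(-41))*(-27) = (-2 + 205)*(-27) = 203*(-27) = -5481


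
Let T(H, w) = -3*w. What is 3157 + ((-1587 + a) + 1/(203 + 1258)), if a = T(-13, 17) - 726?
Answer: 1158574/1461 ≈ 793.00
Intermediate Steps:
a = -777 (a = -3*17 - 726 = -51 - 726 = -777)
3157 + ((-1587 + a) + 1/(203 + 1258)) = 3157 + ((-1587 - 777) + 1/(203 + 1258)) = 3157 + (-2364 + 1/1461) = 3157 - 3453803/1461 = 1158574/1461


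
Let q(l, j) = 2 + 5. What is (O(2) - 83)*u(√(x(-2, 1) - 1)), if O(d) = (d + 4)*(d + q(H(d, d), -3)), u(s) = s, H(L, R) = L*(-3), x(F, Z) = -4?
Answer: -29*I*√5 ≈ -64.846*I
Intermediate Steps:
H(L, R) = -3*L
q(l, j) = 7
O(d) = (4 + d)*(7 + d) (O(d) = (d + 4)*(d + 7) = (4 + d)*(7 + d))
(O(2) - 83)*u(√(x(-2, 1) - 1)) = ((28 + 2² + 11*2) - 83)*√(-4 - 1) = ((28 + 4 + 22) - 83)*√(-5) = (54 - 83)*(I*√5) = -29*I*√5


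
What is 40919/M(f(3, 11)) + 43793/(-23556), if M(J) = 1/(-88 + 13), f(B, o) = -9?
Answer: -72291641093/23556 ≈ -3.0689e+6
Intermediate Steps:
M(J) = -1/75 (M(J) = 1/(-75) = -1/75)
40919/M(f(3, 11)) + 43793/(-23556) = 40919/(-1/75) + 43793/(-23556) = 40919*(-75) + 43793*(-1/23556) = -3068925 - 43793/23556 = -72291641093/23556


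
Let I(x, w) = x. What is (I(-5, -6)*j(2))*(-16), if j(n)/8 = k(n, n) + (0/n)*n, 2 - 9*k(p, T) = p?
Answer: 0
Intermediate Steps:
k(p, T) = 2/9 - p/9
j(n) = 16/9 - 8*n/9 (j(n) = 8*((2/9 - n/9) + (0/n)*n) = 8*((2/9 - n/9) + 0*n) = 8*((2/9 - n/9) + 0) = 8*(2/9 - n/9) = 16/9 - 8*n/9)
(I(-5, -6)*j(2))*(-16) = -5*(16/9 - 8/9*2)*(-16) = -5*(16/9 - 16/9)*(-16) = -5*0*(-16) = 0*(-16) = 0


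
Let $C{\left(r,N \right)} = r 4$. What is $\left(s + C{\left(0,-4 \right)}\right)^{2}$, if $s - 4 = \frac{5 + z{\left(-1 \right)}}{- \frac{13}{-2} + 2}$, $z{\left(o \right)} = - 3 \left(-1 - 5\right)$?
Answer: $\frac{12996}{289} \approx 44.969$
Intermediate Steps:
$C{\left(r,N \right)} = 4 r$
$z{\left(o \right)} = 18$ ($z{\left(o \right)} = \left(-3\right) \left(-6\right) = 18$)
$s = \frac{114}{17}$ ($s = 4 + \frac{5 + 18}{- \frac{13}{-2} + 2} = 4 + \frac{23}{\left(-13\right) \left(- \frac{1}{2}\right) + 2} = 4 + \frac{23}{\frac{13}{2} + 2} = 4 + \frac{23}{\frac{17}{2}} = 4 + 23 \cdot \frac{2}{17} = 4 + \frac{46}{17} = \frac{114}{17} \approx 6.7059$)
$\left(s + C{\left(0,-4 \right)}\right)^{2} = \left(\frac{114}{17} + 4 \cdot 0\right)^{2} = \left(\frac{114}{17} + 0\right)^{2} = \left(\frac{114}{17}\right)^{2} = \frac{12996}{289}$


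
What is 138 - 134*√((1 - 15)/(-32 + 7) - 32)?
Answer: 138 - 134*I*√786/5 ≈ 138.0 - 751.36*I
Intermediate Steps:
138 - 134*√((1 - 15)/(-32 + 7) - 32) = 138 - 134*√(-14/(-25) - 32) = 138 - 134*√(-14*(-1/25) - 32) = 138 - 134*√(14/25 - 32) = 138 - 134*I*√786/5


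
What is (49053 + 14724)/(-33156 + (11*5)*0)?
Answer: -21259/11052 ≈ -1.9235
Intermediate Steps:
(49053 + 14724)/(-33156 + (11*5)*0) = 63777/(-33156 + 55*0) = 63777/(-33156 + 0) = 63777/(-33156) = 63777*(-1/33156) = -21259/11052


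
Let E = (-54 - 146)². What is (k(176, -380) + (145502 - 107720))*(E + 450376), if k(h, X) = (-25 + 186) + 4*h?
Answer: 18951561272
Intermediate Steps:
E = 40000 (E = (-200)² = 40000)
k(h, X) = 161 + 4*h
(k(176, -380) + (145502 - 107720))*(E + 450376) = ((161 + 4*176) + (145502 - 107720))*(40000 + 450376) = ((161 + 704) + 37782)*490376 = (865 + 37782)*490376 = 38647*490376 = 18951561272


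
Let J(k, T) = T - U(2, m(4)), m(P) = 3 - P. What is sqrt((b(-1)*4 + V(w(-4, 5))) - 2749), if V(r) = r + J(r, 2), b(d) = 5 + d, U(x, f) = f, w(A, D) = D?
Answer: 5*I*sqrt(109) ≈ 52.202*I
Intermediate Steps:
J(k, T) = 1 + T (J(k, T) = T - (3 - 1*4) = T - (3 - 4) = T - 1*(-1) = T + 1 = 1 + T)
V(r) = 3 + r (V(r) = r + (1 + 2) = r + 3 = 3 + r)
sqrt((b(-1)*4 + V(w(-4, 5))) - 2749) = sqrt(((5 - 1)*4 + (3 + 5)) - 2749) = sqrt((4*4 + 8) - 2749) = sqrt((16 + 8) - 2749) = sqrt(24 - 2749) = sqrt(-2725) = 5*I*sqrt(109)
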